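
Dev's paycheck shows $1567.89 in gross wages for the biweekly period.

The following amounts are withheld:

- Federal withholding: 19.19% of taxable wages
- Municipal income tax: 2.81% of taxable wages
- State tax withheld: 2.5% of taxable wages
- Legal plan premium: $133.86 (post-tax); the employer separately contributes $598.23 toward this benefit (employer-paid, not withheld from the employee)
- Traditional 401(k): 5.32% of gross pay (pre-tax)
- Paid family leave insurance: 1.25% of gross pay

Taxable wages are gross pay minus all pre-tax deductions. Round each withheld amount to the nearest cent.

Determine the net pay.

$967.33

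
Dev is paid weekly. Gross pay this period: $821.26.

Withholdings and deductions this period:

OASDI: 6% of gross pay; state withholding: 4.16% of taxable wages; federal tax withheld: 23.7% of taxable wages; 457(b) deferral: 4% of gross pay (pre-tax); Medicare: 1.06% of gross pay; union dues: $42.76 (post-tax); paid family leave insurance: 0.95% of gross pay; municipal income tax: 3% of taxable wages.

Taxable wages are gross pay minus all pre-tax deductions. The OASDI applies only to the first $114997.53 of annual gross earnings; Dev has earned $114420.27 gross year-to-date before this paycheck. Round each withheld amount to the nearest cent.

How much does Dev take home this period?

457(b) deferral: $821.26 × 0.04 = $32.85
Taxable wages = $821.26 − $32.85 = $788.41
Municipal income tax: $788.41 × 0.03 = $23.65
State withholding: $788.41 × 0.0416 = $32.80
Federal tax withheld: $788.41 × 0.237 = $186.85
Medicare: $821.26 × 0.0106 = $8.71
OASDI: only $114997.53 − $114420.27 = $577.26 of this check is subject → $577.26 × 0.06 = $34.64
Paid family leave insurance: $821.26 × 0.0095 = $7.80
Union dues: $42.76
Total deductions = $32.85 + $23.65 + $32.80 + $186.85 + $8.71 + $34.64 + $7.80 + $42.76 = $370.06
Net pay = $821.26 − $370.06 = $451.20

$451.20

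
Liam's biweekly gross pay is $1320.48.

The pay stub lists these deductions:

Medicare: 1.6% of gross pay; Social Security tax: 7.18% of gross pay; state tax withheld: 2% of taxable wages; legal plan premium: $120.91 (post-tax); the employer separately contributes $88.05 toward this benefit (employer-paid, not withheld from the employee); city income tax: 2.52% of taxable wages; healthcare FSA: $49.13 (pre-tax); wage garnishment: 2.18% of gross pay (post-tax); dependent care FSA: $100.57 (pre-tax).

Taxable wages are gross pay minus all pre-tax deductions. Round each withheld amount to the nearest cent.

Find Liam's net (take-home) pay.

Dependent care FSA: $100.57
Healthcare FSA: $49.13
Pre-tax total = $100.57 + $49.13 = $149.70
Taxable wages = $1320.48 − $149.70 = $1170.78
State tax withheld: $1170.78 × 0.02 = $23.42
City income tax: $1170.78 × 0.0252 = $29.50
Social Security tax: $1320.48 × 0.0718 = $94.81
Medicare: $1320.48 × 0.016 = $21.13
Wage garnishment: $1320.48 × 0.0218 = $28.79
Legal plan premium: $120.91
(Employer's $88.05 toward legal plan premium is not withheld from the employee.)
Total deductions = $100.57 + $49.13 + $23.42 + $29.50 + $94.81 + $21.13 + $28.79 + $120.91 = $468.26
Net pay = $1320.48 − $468.26 = $852.22

$852.22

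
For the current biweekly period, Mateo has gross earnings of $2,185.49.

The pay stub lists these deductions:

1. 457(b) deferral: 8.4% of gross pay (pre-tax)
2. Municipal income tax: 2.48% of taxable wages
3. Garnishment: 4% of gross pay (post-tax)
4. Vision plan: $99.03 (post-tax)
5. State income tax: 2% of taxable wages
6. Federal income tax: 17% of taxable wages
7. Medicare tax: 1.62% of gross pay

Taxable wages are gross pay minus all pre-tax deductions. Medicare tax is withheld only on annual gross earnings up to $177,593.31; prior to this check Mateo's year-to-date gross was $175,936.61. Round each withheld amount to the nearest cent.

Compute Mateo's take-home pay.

457(b) deferral: $2,185.49 × 0.084 = $183.58
Taxable wages = $2,185.49 − $183.58 = $2,001.91
Municipal income tax: $2,001.91 × 0.0248 = $49.65
State income tax: $2,001.91 × 0.02 = $40.04
Federal income tax: $2,001.91 × 0.17 = $340.32
Medicare tax: only $177,593.31 − $175,936.61 = $1,656.70 of this check is subject → $1,656.70 × 0.0162 = $26.84
Garnishment: $2,185.49 × 0.04 = $87.42
Vision plan: $99.03
Total deductions = $183.58 + $49.65 + $40.04 + $340.32 + $26.84 + $87.42 + $99.03 = $826.88
Net pay = $2,185.49 − $826.88 = $1,358.61

$1,358.61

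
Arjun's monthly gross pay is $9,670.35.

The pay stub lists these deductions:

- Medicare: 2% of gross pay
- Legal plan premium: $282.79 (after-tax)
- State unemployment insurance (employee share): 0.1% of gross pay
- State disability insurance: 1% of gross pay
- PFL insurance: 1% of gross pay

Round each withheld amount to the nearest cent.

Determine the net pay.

State unemployment insurance (employee share): $9,670.35 × 0.001 = $9.67
Medicare: $9,670.35 × 0.02 = $193.41
PFL insurance: $9,670.35 × 0.01 = $96.70
State disability insurance: $9,670.35 × 0.01 = $96.70
Legal plan premium: $282.79
Total deductions = $9.67 + $193.41 + $96.70 + $96.70 + $282.79 = $679.27
Net pay = $9,670.35 − $679.27 = $8,991.08

$8,991.08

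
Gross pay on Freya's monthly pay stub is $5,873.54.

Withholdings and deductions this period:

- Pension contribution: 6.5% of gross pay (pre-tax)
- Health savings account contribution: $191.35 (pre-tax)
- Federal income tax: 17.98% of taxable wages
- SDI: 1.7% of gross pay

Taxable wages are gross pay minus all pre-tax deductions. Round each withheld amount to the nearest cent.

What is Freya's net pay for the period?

Pension contribution: $5,873.54 × 0.065 = $381.78
Health savings account contribution: $191.35
Pre-tax total = $381.78 + $191.35 = $573.13
Taxable wages = $5,873.54 − $573.13 = $5,300.41
Federal income tax: $5,300.41 × 0.1798 = $953.01
SDI: $5,873.54 × 0.017 = $99.85
Total deductions = $381.78 + $191.35 + $953.01 + $99.85 = $1,625.99
Net pay = $5,873.54 − $1,625.99 = $4,247.55

$4,247.55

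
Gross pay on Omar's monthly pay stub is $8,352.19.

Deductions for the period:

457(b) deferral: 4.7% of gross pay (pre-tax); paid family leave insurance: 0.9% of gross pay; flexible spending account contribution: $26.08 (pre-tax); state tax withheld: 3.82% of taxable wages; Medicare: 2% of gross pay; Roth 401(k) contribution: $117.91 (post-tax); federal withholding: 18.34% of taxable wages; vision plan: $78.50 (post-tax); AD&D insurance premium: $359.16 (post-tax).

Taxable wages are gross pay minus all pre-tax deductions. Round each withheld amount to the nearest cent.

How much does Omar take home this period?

457(b) deferral: $8,352.19 × 0.047 = $392.55
Flexible spending account contribution: $26.08
Pre-tax total = $392.55 + $26.08 = $418.63
Taxable wages = $8,352.19 − $418.63 = $7,933.56
State tax withheld: $7,933.56 × 0.0382 = $303.06
Federal withholding: $7,933.56 × 0.1834 = $1,455.01
Medicare: $8,352.19 × 0.02 = $167.04
Paid family leave insurance: $8,352.19 × 0.009 = $75.17
AD&D insurance premium: $359.16
Roth 401(k) contribution: $117.91
Vision plan: $78.50
Total deductions = $392.55 + $26.08 + $303.06 + $1,455.01 + $167.04 + $75.17 + $359.16 + $117.91 + $78.50 = $2,974.48
Net pay = $8,352.19 − $2,974.48 = $5,377.71

$5,377.71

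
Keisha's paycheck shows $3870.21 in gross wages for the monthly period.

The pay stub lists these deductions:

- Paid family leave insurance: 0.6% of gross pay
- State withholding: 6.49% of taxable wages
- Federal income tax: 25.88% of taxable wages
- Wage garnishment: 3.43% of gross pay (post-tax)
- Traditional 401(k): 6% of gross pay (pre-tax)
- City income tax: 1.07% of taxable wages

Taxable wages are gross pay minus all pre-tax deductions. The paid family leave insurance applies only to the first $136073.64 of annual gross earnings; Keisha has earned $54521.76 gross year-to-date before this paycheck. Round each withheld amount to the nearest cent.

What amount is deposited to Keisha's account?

$2265.48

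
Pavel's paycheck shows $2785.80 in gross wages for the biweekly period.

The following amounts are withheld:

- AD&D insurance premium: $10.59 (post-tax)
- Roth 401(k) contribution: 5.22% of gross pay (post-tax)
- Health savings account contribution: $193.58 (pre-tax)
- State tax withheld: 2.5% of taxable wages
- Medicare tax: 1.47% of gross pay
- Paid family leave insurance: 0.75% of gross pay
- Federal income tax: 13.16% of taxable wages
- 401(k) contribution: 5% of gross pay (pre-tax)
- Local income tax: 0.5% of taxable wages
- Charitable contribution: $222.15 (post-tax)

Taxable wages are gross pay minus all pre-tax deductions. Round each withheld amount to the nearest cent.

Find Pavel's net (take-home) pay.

$1616.54

401(k) contribution: $2785.80 × 0.05 = $139.29
Health savings account contribution: $193.58
Pre-tax total = $139.29 + $193.58 = $332.87
Taxable wages = $2785.80 − $332.87 = $2452.93
Federal income tax: $2452.93 × 0.1316 = $322.81
State tax withheld: $2452.93 × 0.025 = $61.32
Local income tax: $2452.93 × 0.005 = $12.26
Paid family leave insurance: $2785.80 × 0.0075 = $20.89
Medicare tax: $2785.80 × 0.0147 = $40.95
Charitable contribution: $222.15
Roth 401(k) contribution: $2785.80 × 0.0522 = $145.42
AD&D insurance premium: $10.59
Total deductions = $139.29 + $193.58 + $322.81 + $61.32 + $12.26 + $20.89 + $40.95 + $222.15 + $145.42 + $10.59 = $1169.26
Net pay = $2785.80 − $1169.26 = $1616.54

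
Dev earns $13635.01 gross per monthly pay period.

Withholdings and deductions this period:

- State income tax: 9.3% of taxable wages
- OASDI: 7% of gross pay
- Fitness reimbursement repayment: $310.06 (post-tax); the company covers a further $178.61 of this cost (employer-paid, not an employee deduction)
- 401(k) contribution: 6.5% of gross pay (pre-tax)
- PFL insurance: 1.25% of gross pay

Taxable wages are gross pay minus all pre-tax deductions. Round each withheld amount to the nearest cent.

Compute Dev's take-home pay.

$10128.15

401(k) contribution: $13635.01 × 0.065 = $886.28
Taxable wages = $13635.01 − $886.28 = $12748.73
State income tax: $12748.73 × 0.093 = $1185.63
OASDI: $13635.01 × 0.07 = $954.45
PFL insurance: $13635.01 × 0.0125 = $170.44
Fitness reimbursement repayment: $310.06
(Employer's $178.61 toward fitness reimbursement repayment is not withheld from the employee.)
Total deductions = $886.28 + $1185.63 + $954.45 + $170.44 + $310.06 = $3506.86
Net pay = $13635.01 − $3506.86 = $10128.15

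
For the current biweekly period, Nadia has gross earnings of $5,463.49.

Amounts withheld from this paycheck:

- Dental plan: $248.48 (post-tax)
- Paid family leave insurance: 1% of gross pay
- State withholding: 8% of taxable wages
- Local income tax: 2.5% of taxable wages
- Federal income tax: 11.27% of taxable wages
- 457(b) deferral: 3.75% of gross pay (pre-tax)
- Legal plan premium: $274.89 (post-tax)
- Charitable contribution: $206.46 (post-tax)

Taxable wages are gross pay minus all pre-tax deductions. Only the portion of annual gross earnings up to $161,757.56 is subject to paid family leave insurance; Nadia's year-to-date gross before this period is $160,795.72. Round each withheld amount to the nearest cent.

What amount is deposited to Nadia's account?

457(b) deferral: $5,463.49 × 0.0375 = $204.88
Taxable wages = $5,463.49 − $204.88 = $5,258.61
Local income tax: $5,258.61 × 0.025 = $131.47
State withholding: $5,258.61 × 0.08 = $420.69
Federal income tax: $5,258.61 × 0.1127 = $592.65
Paid family leave insurance: only $161,757.56 − $160,795.72 = $961.84 of this check is subject → $961.84 × 0.01 = $9.62
Charitable contribution: $206.46
Dental plan: $248.48
Legal plan premium: $274.89
Total deductions = $204.88 + $131.47 + $420.69 + $592.65 + $9.62 + $206.46 + $248.48 + $274.89 = $2,089.14
Net pay = $5,463.49 − $2,089.14 = $3,374.35

$3,374.35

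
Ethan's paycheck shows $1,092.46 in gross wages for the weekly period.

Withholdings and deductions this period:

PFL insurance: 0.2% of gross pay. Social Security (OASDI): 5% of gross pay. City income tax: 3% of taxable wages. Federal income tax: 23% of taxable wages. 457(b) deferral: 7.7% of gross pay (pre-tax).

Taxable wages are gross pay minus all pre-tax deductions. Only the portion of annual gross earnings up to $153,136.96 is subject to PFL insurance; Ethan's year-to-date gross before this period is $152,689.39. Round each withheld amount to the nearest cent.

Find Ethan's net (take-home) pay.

$690.65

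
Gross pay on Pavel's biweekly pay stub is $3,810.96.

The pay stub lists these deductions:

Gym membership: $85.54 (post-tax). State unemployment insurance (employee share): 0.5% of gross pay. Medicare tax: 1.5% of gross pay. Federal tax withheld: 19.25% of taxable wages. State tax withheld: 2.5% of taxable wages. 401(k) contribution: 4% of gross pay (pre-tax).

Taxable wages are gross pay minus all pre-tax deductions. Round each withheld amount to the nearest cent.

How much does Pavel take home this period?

$2,701.04

401(k) contribution: $3,810.96 × 0.04 = $152.44
Taxable wages = $3,810.96 − $152.44 = $3,658.52
State tax withheld: $3,658.52 × 0.025 = $91.46
Federal tax withheld: $3,658.52 × 0.1925 = $704.27
State unemployment insurance (employee share): $3,810.96 × 0.005 = $19.05
Medicare tax: $3,810.96 × 0.015 = $57.16
Gym membership: $85.54
Total deductions = $152.44 + $91.46 + $704.27 + $19.05 + $57.16 + $85.54 = $1,109.92
Net pay = $3,810.96 − $1,109.92 = $2,701.04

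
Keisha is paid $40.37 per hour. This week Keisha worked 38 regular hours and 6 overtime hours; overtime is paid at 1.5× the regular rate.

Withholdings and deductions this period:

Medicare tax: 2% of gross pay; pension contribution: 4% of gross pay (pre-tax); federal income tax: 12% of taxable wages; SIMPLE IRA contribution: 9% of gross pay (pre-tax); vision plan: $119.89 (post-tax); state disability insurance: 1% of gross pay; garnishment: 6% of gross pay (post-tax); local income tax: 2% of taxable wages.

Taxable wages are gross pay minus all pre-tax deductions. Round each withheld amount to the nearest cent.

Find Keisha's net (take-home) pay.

$1,128.97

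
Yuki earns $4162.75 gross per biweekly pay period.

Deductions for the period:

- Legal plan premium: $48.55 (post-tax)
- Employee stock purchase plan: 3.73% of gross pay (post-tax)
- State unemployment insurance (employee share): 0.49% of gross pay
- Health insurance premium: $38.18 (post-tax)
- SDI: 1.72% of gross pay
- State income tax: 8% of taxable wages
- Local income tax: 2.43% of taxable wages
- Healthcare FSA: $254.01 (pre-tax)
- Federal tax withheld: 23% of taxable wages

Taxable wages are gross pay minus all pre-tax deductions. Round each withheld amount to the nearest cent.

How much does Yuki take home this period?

Healthcare FSA: $254.01
Taxable wages = $4162.75 − $254.01 = $3908.74
Federal tax withheld: $3908.74 × 0.23 = $899.01
Local income tax: $3908.74 × 0.0243 = $94.98
State income tax: $3908.74 × 0.08 = $312.70
SDI: $4162.75 × 0.0172 = $71.60
State unemployment insurance (employee share): $4162.75 × 0.0049 = $20.40
Employee stock purchase plan: $4162.75 × 0.0373 = $155.27
Health insurance premium: $38.18
Legal plan premium: $48.55
Total deductions = $254.01 + $899.01 + $94.98 + $312.70 + $71.60 + $20.40 + $155.27 + $38.18 + $48.55 = $1894.70
Net pay = $4162.75 − $1894.70 = $2268.05

$2268.05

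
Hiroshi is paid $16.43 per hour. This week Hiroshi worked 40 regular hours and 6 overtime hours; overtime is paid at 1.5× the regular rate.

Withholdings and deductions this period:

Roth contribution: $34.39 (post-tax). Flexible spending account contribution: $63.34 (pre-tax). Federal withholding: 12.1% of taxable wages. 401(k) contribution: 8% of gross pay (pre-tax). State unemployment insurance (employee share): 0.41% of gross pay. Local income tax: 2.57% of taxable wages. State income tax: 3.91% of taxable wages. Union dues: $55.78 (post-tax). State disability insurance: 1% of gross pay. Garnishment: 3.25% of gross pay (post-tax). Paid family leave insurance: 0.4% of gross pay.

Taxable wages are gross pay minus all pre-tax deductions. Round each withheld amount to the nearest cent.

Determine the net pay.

$420.57

Regular pay: 40 × $16.43 = $657.20
Overtime pay: 6 × $16.43 × 1.5 = $147.87
Gross pay = $657.20 + $147.87 = $805.07
Flexible spending account contribution: $63.34
401(k) contribution: $805.07 × 0.08 = $64.41
Pre-tax total = $63.34 + $64.41 = $127.75
Taxable wages = $805.07 − $127.75 = $677.32
Local income tax: $677.32 × 0.0257 = $17.41
State income tax: $677.32 × 0.0391 = $26.48
Federal withholding: $677.32 × 0.121 = $81.96
State disability insurance: $805.07 × 0.01 = $8.05
State unemployment insurance (employee share): $805.07 × 0.0041 = $3.30
Paid family leave insurance: $805.07 × 0.004 = $3.22
Roth contribution: $34.39
Union dues: $55.78
Garnishment: $805.07 × 0.0325 = $26.16
Total deductions = $63.34 + $64.41 + $17.41 + $26.48 + $81.96 + $8.05 + $3.30 + $3.22 + $34.39 + $55.78 + $26.16 = $384.50
Net pay = $805.07 − $384.50 = $420.57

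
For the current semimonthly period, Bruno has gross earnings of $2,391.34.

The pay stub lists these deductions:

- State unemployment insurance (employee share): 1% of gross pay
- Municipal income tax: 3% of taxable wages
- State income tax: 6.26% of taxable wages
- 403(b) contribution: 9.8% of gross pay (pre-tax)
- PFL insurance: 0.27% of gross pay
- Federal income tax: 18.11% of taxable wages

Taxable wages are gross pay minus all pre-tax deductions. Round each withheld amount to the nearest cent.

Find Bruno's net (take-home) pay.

403(b) contribution: $2,391.34 × 0.098 = $234.35
Taxable wages = $2,391.34 − $234.35 = $2,156.99
Federal income tax: $2,156.99 × 0.1811 = $390.63
Municipal income tax: $2,156.99 × 0.03 = $64.71
State income tax: $2,156.99 × 0.0626 = $135.03
PFL insurance: $2,391.34 × 0.0027 = $6.46
State unemployment insurance (employee share): $2,391.34 × 0.01 = $23.91
Total deductions = $234.35 + $390.63 + $64.71 + $135.03 + $6.46 + $23.91 = $855.09
Net pay = $2,391.34 − $855.09 = $1,536.25

$1,536.25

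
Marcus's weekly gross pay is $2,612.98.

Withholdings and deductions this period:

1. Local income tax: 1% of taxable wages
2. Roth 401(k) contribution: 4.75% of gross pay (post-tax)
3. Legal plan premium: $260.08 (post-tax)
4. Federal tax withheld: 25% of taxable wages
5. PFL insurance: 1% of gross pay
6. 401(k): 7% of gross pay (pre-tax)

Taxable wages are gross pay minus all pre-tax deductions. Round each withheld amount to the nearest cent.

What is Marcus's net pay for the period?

$1,387.92

401(k): $2,612.98 × 0.07 = $182.91
Taxable wages = $2,612.98 − $182.91 = $2,430.07
Federal tax withheld: $2,430.07 × 0.25 = $607.52
Local income tax: $2,430.07 × 0.01 = $24.30
PFL insurance: $2,612.98 × 0.01 = $26.13
Roth 401(k) contribution: $2,612.98 × 0.0475 = $124.12
Legal plan premium: $260.08
Total deductions = $182.91 + $607.52 + $24.30 + $26.13 + $124.12 + $260.08 = $1,225.06
Net pay = $2,612.98 − $1,225.06 = $1,387.92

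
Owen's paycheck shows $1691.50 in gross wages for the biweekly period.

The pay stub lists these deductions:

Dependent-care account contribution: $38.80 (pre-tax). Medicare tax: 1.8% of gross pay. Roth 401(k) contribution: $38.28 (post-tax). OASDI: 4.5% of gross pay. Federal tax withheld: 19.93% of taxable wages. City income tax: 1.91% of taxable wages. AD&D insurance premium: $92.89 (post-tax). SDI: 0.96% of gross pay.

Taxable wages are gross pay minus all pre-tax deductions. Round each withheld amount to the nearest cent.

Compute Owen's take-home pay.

Dependent-care account contribution: $38.80
Taxable wages = $1691.50 − $38.80 = $1652.70
Federal tax withheld: $1652.70 × 0.1993 = $329.38
City income tax: $1652.70 × 0.0191 = $31.57
Medicare tax: $1691.50 × 0.018 = $30.45
OASDI: $1691.50 × 0.045 = $76.12
SDI: $1691.50 × 0.0096 = $16.24
Roth 401(k) contribution: $38.28
AD&D insurance premium: $92.89
Total deductions = $38.80 + $329.38 + $31.57 + $30.45 + $76.12 + $16.24 + $38.28 + $92.89 = $653.73
Net pay = $1691.50 − $653.73 = $1037.77

$1037.77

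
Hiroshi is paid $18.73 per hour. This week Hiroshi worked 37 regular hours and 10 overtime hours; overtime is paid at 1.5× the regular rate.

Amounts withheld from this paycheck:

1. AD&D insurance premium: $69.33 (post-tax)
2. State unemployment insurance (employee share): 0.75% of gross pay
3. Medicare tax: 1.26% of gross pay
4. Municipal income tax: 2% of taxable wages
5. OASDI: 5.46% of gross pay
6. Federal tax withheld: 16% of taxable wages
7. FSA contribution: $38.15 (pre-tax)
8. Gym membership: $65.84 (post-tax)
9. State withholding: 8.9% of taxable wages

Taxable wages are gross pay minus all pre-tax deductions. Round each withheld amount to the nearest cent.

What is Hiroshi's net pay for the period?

$476.15

Regular pay: 37 × $18.73 = $693.01
Overtime pay: 10 × $18.73 × 1.5 = $280.95
Gross pay = $693.01 + $280.95 = $973.96
FSA contribution: $38.15
Taxable wages = $973.96 − $38.15 = $935.81
Federal tax withheld: $935.81 × 0.16 = $149.73
State withholding: $935.81 × 0.089 = $83.29
Municipal income tax: $935.81 × 0.02 = $18.72
State unemployment insurance (employee share): $973.96 × 0.0075 = $7.30
Medicare tax: $973.96 × 0.0126 = $12.27
OASDI: $973.96 × 0.0546 = $53.18
AD&D insurance premium: $69.33
Gym membership: $65.84
Total deductions = $38.15 + $149.73 + $83.29 + $18.72 + $7.30 + $12.27 + $53.18 + $69.33 + $65.84 = $497.81
Net pay = $973.96 − $497.81 = $476.15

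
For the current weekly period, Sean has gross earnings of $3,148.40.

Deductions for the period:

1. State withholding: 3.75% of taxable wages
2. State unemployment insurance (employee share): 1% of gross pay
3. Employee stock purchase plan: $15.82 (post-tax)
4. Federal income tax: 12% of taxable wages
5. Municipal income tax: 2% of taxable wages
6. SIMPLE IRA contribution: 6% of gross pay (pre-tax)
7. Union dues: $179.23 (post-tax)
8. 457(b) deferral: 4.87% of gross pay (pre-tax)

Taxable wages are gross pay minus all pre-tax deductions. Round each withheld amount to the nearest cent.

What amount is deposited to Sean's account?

$2,081.55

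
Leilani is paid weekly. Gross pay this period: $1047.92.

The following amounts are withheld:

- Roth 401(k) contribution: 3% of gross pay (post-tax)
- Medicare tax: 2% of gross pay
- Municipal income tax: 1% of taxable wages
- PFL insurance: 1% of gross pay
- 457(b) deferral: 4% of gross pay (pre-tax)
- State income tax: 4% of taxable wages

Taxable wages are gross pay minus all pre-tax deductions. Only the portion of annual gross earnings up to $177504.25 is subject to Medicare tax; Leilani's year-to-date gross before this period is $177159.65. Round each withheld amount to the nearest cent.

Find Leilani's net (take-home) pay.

$906.89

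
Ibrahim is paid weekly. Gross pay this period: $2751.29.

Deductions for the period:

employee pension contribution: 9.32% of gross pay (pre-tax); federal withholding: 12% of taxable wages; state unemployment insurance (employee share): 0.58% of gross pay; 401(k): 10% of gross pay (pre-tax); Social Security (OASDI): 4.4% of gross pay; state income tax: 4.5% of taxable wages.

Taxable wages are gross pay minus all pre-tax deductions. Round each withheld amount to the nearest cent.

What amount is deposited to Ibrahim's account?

$1716.46

401(k): $2751.29 × 0.1 = $275.13
Employee pension contribution: $2751.29 × 0.0932 = $256.42
Pre-tax total = $275.13 + $256.42 = $531.55
Taxable wages = $2751.29 − $531.55 = $2219.74
State income tax: $2219.74 × 0.045 = $99.89
Federal withholding: $2219.74 × 0.12 = $266.37
Social Security (OASDI): $2751.29 × 0.044 = $121.06
State unemployment insurance (employee share): $2751.29 × 0.0058 = $15.96
Total deductions = $275.13 + $256.42 + $99.89 + $266.37 + $121.06 + $15.96 = $1034.83
Net pay = $2751.29 − $1034.83 = $1716.46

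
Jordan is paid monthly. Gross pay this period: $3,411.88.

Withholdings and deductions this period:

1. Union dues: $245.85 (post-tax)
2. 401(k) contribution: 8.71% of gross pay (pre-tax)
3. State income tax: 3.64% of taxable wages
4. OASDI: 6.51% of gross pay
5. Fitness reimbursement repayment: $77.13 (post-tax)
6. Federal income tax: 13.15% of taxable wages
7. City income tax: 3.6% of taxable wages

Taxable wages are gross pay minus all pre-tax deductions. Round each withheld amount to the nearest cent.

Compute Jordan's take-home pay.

401(k) contribution: $3,411.88 × 0.0871 = $297.17
Taxable wages = $3,411.88 − $297.17 = $3,114.71
City income tax: $3,114.71 × 0.036 = $112.13
State income tax: $3,114.71 × 0.0364 = $113.38
Federal income tax: $3,114.71 × 0.1315 = $409.58
OASDI: $3,411.88 × 0.0651 = $222.11
Fitness reimbursement repayment: $77.13
Union dues: $245.85
Total deductions = $297.17 + $112.13 + $113.38 + $409.58 + $222.11 + $77.13 + $245.85 = $1,477.35
Net pay = $3,411.88 − $1,477.35 = $1,934.53

$1,934.53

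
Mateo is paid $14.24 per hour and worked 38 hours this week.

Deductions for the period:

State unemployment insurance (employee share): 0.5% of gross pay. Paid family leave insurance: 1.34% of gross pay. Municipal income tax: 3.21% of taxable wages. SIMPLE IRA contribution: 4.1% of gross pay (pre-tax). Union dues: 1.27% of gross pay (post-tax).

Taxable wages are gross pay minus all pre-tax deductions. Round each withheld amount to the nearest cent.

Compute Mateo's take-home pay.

$485.44

Gross pay: 38 × $14.24 = $541.12
SIMPLE IRA contribution: $541.12 × 0.041 = $22.19
Taxable wages = $541.12 − $22.19 = $518.93
Municipal income tax: $518.93 × 0.0321 = $16.66
State unemployment insurance (employee share): $541.12 × 0.005 = $2.71
Paid family leave insurance: $541.12 × 0.0134 = $7.25
Union dues: $541.12 × 0.0127 = $6.87
Total deductions = $22.19 + $16.66 + $2.71 + $7.25 + $6.87 = $55.68
Net pay = $541.12 − $55.68 = $485.44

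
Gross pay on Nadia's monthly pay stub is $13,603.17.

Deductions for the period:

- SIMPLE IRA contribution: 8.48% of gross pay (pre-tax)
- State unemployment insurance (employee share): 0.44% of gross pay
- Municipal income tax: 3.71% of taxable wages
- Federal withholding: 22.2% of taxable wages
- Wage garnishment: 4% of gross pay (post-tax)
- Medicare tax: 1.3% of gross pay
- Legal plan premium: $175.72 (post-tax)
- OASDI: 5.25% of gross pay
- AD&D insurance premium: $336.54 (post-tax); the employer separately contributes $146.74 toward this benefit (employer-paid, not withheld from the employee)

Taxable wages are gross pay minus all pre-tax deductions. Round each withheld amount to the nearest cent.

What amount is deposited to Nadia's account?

SIMPLE IRA contribution: $13,603.17 × 0.0848 = $1,153.55
Taxable wages = $13,603.17 − $1,153.55 = $12,449.62
Federal withholding: $12,449.62 × 0.222 = $2,763.82
Municipal income tax: $12,449.62 × 0.0371 = $461.88
State unemployment insurance (employee share): $13,603.17 × 0.0044 = $59.85
OASDI: $13,603.17 × 0.0525 = $714.17
Medicare tax: $13,603.17 × 0.013 = $176.84
AD&D insurance premium: $336.54
Wage garnishment: $13,603.17 × 0.04 = $544.13
Legal plan premium: $175.72
(Employer's $146.74 toward AD&D insurance premium is not withheld from the employee.)
Total deductions = $1,153.55 + $2,763.82 + $461.88 + $59.85 + $714.17 + $176.84 + $336.54 + $544.13 + $175.72 = $6,386.50
Net pay = $13,603.17 − $6,386.50 = $7,216.67

$7,216.67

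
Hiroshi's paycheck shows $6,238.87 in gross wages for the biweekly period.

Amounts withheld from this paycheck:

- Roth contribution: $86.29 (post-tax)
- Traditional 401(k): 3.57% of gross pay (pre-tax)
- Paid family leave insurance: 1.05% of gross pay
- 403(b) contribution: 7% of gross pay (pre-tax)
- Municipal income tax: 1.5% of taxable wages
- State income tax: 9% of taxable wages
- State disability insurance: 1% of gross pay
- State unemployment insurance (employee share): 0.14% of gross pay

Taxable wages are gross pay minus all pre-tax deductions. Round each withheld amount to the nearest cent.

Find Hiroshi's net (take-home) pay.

Traditional 401(k): $6,238.87 × 0.0357 = $222.73
403(b) contribution: $6,238.87 × 0.07 = $436.72
Pre-tax total = $222.73 + $436.72 = $659.45
Taxable wages = $6,238.87 − $659.45 = $5,579.42
Municipal income tax: $5,579.42 × 0.015 = $83.69
State income tax: $5,579.42 × 0.09 = $502.15
State unemployment insurance (employee share): $6,238.87 × 0.0014 = $8.73
State disability insurance: $6,238.87 × 0.01 = $62.39
Paid family leave insurance: $6,238.87 × 0.0105 = $65.51
Roth contribution: $86.29
Total deductions = $222.73 + $436.72 + $83.69 + $502.15 + $8.73 + $62.39 + $65.51 + $86.29 = $1,468.21
Net pay = $6,238.87 − $1,468.21 = $4,770.66

$4,770.66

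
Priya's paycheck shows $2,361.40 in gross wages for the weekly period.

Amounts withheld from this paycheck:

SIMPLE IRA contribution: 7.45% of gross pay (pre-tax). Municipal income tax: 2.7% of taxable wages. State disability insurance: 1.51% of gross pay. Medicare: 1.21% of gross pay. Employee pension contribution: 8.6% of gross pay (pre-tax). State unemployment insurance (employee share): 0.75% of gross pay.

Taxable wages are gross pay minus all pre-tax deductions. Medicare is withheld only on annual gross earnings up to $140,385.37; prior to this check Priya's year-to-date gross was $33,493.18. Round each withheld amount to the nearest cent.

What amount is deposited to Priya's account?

SIMPLE IRA contribution: $2,361.40 × 0.0745 = $175.92
Employee pension contribution: $2,361.40 × 0.086 = $203.08
Pre-tax total = $175.92 + $203.08 = $379.00
Taxable wages = $2,361.40 − $379.00 = $1,982.40
Municipal income tax: $1,982.40 × 0.027 = $53.52
Medicare: cap not yet reached, full $2,361.40 is subject → $2,361.40 × 0.0121 = $28.57
State disability insurance: $2,361.40 × 0.0151 = $35.66
State unemployment insurance (employee share): $2,361.40 × 0.0075 = $17.71
Total deductions = $175.92 + $203.08 + $53.52 + $28.57 + $35.66 + $17.71 = $514.46
Net pay = $2,361.40 − $514.46 = $1,846.94

$1,846.94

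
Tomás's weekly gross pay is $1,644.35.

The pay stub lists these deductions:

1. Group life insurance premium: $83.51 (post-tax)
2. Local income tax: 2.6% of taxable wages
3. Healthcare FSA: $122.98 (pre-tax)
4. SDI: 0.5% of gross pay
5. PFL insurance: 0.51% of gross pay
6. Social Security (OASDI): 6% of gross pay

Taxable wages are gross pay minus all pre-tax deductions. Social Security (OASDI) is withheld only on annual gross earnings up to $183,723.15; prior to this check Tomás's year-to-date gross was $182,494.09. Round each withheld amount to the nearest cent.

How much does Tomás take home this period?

Healthcare FSA: $122.98
Taxable wages = $1,644.35 − $122.98 = $1,521.37
Local income tax: $1,521.37 × 0.026 = $39.56
SDI: $1,644.35 × 0.005 = $8.22
Social Security (OASDI): only $183,723.15 − $182,494.09 = $1,229.06 of this check is subject → $1,229.06 × 0.06 = $73.74
PFL insurance: $1,644.35 × 0.0051 = $8.39
Group life insurance premium: $83.51
Total deductions = $122.98 + $39.56 + $8.22 + $73.74 + $8.39 + $83.51 = $336.40
Net pay = $1,644.35 − $336.40 = $1,307.95

$1,307.95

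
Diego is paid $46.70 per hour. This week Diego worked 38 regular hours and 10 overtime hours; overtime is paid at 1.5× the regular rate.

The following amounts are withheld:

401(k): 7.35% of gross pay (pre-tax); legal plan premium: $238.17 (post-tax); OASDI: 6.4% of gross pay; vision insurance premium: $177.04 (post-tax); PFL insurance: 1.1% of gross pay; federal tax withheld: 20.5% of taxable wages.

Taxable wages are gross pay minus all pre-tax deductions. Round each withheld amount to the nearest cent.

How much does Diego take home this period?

$1,222.23

Regular pay: 38 × $46.70 = $1,774.60
Overtime pay: 10 × $46.70 × 1.5 = $700.50
Gross pay = $1,774.60 + $700.50 = $2,475.10
401(k): $2,475.10 × 0.0735 = $181.92
Taxable wages = $2,475.10 − $181.92 = $2,293.18
Federal tax withheld: $2,293.18 × 0.205 = $470.10
PFL insurance: $2,475.10 × 0.011 = $27.23
OASDI: $2,475.10 × 0.064 = $158.41
Legal plan premium: $238.17
Vision insurance premium: $177.04
Total deductions = $181.92 + $470.10 + $27.23 + $158.41 + $238.17 + $177.04 = $1,252.87
Net pay = $2,475.10 − $1,252.87 = $1,222.23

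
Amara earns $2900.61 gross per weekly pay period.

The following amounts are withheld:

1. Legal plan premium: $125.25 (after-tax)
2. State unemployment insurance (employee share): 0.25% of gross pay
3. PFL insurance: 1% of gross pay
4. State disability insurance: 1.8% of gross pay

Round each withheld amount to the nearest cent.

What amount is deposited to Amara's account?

State disability insurance: $2900.61 × 0.018 = $52.21
State unemployment insurance (employee share): $2900.61 × 0.0025 = $7.25
PFL insurance: $2900.61 × 0.01 = $29.01
Legal plan premium: $125.25
Total deductions = $52.21 + $7.25 + $29.01 + $125.25 = $213.72
Net pay = $2900.61 − $213.72 = $2686.89

$2686.89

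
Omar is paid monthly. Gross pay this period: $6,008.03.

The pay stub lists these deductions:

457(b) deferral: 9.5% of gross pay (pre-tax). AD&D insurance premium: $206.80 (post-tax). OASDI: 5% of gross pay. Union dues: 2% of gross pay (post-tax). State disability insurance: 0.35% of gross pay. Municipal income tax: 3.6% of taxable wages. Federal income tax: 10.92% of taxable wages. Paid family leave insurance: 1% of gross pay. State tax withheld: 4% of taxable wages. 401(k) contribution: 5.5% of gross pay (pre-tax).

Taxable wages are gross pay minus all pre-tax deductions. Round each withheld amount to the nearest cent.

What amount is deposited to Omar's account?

$3,452.57

457(b) deferral: $6,008.03 × 0.095 = $570.76
401(k) contribution: $6,008.03 × 0.055 = $330.44
Pre-tax total = $570.76 + $330.44 = $901.20
Taxable wages = $6,008.03 − $901.20 = $5,106.83
Federal income tax: $5,106.83 × 0.1092 = $557.67
State tax withheld: $5,106.83 × 0.04 = $204.27
Municipal income tax: $5,106.83 × 0.036 = $183.85
State disability insurance: $6,008.03 × 0.0035 = $21.03
OASDI: $6,008.03 × 0.05 = $300.40
Paid family leave insurance: $6,008.03 × 0.01 = $60.08
Union dues: $6,008.03 × 0.02 = $120.16
AD&D insurance premium: $206.80
Total deductions = $570.76 + $330.44 + $557.67 + $204.27 + $183.85 + $21.03 + $300.40 + $60.08 + $120.16 + $206.80 = $2,555.46
Net pay = $6,008.03 − $2,555.46 = $3,452.57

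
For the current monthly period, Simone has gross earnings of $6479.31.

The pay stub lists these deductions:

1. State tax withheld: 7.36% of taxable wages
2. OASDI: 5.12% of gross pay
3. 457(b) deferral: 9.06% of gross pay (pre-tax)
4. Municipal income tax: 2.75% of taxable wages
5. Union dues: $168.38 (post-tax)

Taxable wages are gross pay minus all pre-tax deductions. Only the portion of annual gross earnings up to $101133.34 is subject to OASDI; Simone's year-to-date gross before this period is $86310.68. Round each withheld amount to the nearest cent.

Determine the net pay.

$4796.45

457(b) deferral: $6479.31 × 0.0906 = $587.03
Taxable wages = $6479.31 − $587.03 = $5892.28
Municipal income tax: $5892.28 × 0.0275 = $162.04
State tax withheld: $5892.28 × 0.0736 = $433.67
OASDI: cap not yet reached, full $6479.31 is subject → $6479.31 × 0.0512 = $331.74
Union dues: $168.38
Total deductions = $587.03 + $162.04 + $433.67 + $331.74 + $168.38 = $1682.86
Net pay = $6479.31 − $1682.86 = $4796.45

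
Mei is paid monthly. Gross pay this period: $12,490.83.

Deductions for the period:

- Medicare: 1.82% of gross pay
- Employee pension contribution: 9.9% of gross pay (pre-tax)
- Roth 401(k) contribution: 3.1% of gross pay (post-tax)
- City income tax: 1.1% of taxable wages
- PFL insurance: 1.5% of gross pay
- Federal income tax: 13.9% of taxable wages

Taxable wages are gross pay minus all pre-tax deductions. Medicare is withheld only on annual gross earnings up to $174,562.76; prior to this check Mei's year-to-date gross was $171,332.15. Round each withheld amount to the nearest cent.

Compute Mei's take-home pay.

Employee pension contribution: $12,490.83 × 0.099 = $1,236.59
Taxable wages = $12,490.83 − $1,236.59 = $11,254.24
City income tax: $11,254.24 × 0.011 = $123.80
Federal income tax: $11,254.24 × 0.139 = $1,564.34
Medicare: only $174,562.76 − $171,332.15 = $3,230.61 of this check is subject → $3,230.61 × 0.0182 = $58.80
PFL insurance: $12,490.83 × 0.015 = $187.36
Roth 401(k) contribution: $12,490.83 × 0.031 = $387.22
Total deductions = $1,236.59 + $123.80 + $1,564.34 + $58.80 + $187.36 + $387.22 = $3,558.11
Net pay = $12,490.83 − $3,558.11 = $8,932.72

$8,932.72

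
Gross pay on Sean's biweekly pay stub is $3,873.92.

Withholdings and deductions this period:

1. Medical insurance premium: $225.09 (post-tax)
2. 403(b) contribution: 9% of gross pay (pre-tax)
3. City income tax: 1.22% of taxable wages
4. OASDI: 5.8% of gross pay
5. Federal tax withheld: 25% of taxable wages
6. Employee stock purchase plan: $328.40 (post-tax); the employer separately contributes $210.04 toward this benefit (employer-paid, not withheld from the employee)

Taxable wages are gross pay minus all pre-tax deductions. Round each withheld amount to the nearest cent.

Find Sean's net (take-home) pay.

$1,822.76

403(b) contribution: $3,873.92 × 0.09 = $348.65
Taxable wages = $3,873.92 − $348.65 = $3,525.27
Federal tax withheld: $3,525.27 × 0.25 = $881.32
City income tax: $3,525.27 × 0.0122 = $43.01
OASDI: $3,873.92 × 0.058 = $224.69
Medical insurance premium: $225.09
Employee stock purchase plan: $328.40
(Employer's $210.04 toward employee stock purchase plan is not withheld from the employee.)
Total deductions = $348.65 + $881.32 + $43.01 + $224.69 + $225.09 + $328.40 = $2,051.16
Net pay = $3,873.92 − $2,051.16 = $1,822.76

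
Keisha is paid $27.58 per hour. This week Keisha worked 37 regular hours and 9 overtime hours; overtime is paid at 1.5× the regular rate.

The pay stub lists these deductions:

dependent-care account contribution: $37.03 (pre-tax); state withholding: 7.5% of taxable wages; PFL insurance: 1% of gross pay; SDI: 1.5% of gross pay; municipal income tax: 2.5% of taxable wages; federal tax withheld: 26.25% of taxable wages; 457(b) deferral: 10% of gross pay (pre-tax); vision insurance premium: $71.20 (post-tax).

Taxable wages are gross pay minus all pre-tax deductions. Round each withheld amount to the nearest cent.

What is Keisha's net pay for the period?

$669.48

Regular pay: 37 × $27.58 = $1,020.46
Overtime pay: 9 × $27.58 × 1.5 = $372.33
Gross pay = $1,020.46 + $372.33 = $1,392.79
Dependent-care account contribution: $37.03
457(b) deferral: $1,392.79 × 0.1 = $139.28
Pre-tax total = $37.03 + $139.28 = $176.31
Taxable wages = $1,392.79 − $176.31 = $1,216.48
State withholding: $1,216.48 × 0.075 = $91.24
Federal tax withheld: $1,216.48 × 0.2625 = $319.33
Municipal income tax: $1,216.48 × 0.025 = $30.41
PFL insurance: $1,392.79 × 0.01 = $13.93
SDI: $1,392.79 × 0.015 = $20.89
Vision insurance premium: $71.20
Total deductions = $37.03 + $139.28 + $91.24 + $319.33 + $30.41 + $13.93 + $20.89 + $71.20 = $723.31
Net pay = $1,392.79 − $723.31 = $669.48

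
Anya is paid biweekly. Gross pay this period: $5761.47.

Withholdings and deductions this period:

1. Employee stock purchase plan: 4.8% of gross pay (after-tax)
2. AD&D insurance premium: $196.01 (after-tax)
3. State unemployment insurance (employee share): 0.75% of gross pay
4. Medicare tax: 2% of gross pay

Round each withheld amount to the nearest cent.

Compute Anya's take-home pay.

Medicare tax: $5761.47 × 0.02 = $115.23
State unemployment insurance (employee share): $5761.47 × 0.0075 = $43.21
Employee stock purchase plan: $5761.47 × 0.048 = $276.55
AD&D insurance premium: $196.01
Total deductions = $115.23 + $43.21 + $276.55 + $196.01 = $631.00
Net pay = $5761.47 − $631.00 = $5130.47

$5130.47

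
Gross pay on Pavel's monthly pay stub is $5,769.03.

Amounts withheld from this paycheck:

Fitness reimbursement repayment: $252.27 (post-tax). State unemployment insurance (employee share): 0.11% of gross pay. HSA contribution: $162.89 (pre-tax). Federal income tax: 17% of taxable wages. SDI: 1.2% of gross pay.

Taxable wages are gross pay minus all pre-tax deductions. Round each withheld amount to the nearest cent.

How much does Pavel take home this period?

HSA contribution: $162.89
Taxable wages = $5,769.03 − $162.89 = $5,606.14
Federal income tax: $5,606.14 × 0.17 = $953.04
State unemployment insurance (employee share): $5,769.03 × 0.0011 = $6.35
SDI: $5,769.03 × 0.012 = $69.23
Fitness reimbursement repayment: $252.27
Total deductions = $162.89 + $953.04 + $6.35 + $69.23 + $252.27 = $1,443.78
Net pay = $5,769.03 − $1,443.78 = $4,325.25

$4,325.25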